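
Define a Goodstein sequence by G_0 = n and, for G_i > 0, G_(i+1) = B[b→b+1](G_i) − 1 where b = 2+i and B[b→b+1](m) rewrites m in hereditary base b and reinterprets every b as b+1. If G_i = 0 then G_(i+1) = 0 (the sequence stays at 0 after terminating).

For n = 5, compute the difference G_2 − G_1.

228

step 0: 5 = 2^2 + 1; sub 3 for 2: 3^3 + 1; = 28; G_1 = 28−1 = 27
step 1: 27 = 3^3; sub 4 for 3: 4^4; = 256; G_2 = 256−1 = 255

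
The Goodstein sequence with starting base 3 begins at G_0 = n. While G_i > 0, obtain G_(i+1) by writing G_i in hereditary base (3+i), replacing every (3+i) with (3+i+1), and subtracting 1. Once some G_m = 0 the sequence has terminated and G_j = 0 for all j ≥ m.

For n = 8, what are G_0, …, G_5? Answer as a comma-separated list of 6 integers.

G_0 = 8. HB_3(8) = 2·3 + 2. Bump = 10. G_1 = 9.
G_1 = 9. HB_4(9) = 2·4 + 1. Bump = 11. G_2 = 10.
G_2 = 10. HB_5(10) = 2·5. Bump = 12. G_3 = 11.
G_3 = 11. HB_6(11) = 6 + 5. Bump = 12. G_4 = 11.
G_4 = 11. HB_7(11) = 7 + 4. Bump = 12. G_5 = 11.

8, 9, 10, 11, 11, 11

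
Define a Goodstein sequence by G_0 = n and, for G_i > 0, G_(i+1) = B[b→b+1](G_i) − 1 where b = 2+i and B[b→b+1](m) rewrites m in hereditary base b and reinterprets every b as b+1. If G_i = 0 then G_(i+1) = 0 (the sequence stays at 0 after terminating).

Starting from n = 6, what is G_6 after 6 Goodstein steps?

step 0: 6 = 2^2 + 2; sub 3 for 2: 3^3 + 3; = 30; G_1 = 30−1 = 29
step 1: 29 = 3^3 + 2; sub 4 for 3: 4^4 + 2; = 258; G_2 = 258−1 = 257
step 2: 257 = 4^4 + 1; sub 5 for 4: 5^5 + 1; = 3126; G_3 = 3126−1 = 3125
step 3: 3125 = 5^5; sub 6 for 5: 6^6; = 46656; G_4 = 46656−1 = 46655
step 4: 46655 = 5·6^5 + 5·6^4 + 5·6^3 + 5·6^2 + 5·6 + 5; sub 7 for 6: 5·7^5 + 5·7^4 + 5·7^3 + 5·7^2 + 5·7 + 5; = 98040; G_5 = 98040−1 = 98039
step 5: 98039 = 5·7^5 + 5·7^4 + 5·7^3 + 5·7^2 + 5·7 + 4; sub 8 for 7: 5·8^5 + 5·8^4 + 5·8^3 + 5·8^2 + 5·8 + 4; = 187244; G_6 = 187244−1 = 187243

187243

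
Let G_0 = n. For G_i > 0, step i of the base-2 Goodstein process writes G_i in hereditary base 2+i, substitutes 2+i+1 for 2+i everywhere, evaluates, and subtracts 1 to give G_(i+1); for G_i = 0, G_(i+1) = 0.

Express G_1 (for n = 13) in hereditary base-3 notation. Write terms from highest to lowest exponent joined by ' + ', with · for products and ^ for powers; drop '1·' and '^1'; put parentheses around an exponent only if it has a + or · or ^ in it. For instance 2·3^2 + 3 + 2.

G_0=13  [base 2] 2^(2 + 1) + 2^2 + 1  →[2↦3]→  3^(3 + 1) + 3^3 + 1 = 109  −1 ⇒ G_1=108
G_1=108  [base 3] 3^(3 + 1) + 3^3  →[3↦4]→  4^(4 + 1) + 4^4 = 1280  −1 ⇒ G_2=1279

3^(3 + 1) + 3^3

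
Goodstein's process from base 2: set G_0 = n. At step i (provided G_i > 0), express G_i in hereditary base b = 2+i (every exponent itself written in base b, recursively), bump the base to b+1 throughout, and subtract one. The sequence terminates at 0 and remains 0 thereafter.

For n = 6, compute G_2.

257

i=0: 6 = 2^2 + 2 (b=2); 2→3: 3^3 + 3 = 30; 30−1 = 29
i=1: 29 = 3^3 + 2 (b=3); 3→4: 4^4 + 2 = 258; 258−1 = 257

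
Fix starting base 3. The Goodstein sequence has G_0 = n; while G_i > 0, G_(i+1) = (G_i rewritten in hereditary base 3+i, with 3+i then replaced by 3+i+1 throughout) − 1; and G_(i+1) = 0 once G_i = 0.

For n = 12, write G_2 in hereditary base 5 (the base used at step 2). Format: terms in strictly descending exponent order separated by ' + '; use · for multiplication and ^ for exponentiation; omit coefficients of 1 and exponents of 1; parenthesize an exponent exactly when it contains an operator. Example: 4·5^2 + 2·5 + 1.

5^2 + 2

[0] 12 ≡ 3^2 + 3 (base 3). Lift 4: 20. −1: 19.
[1] 19 ≡ 4^2 + 3 (base 4). Lift 5: 28. −1: 27.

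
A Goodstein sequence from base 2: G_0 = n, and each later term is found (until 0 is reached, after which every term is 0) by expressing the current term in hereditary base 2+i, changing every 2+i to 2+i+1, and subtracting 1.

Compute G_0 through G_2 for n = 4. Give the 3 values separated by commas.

4, 26, 41

G_0 = 4. HB_2(4) = 2^2. Bump = 27. G_1 = 26.
G_1 = 26. HB_3(26) = 2·3^2 + 2·3 + 2. Bump = 42. G_2 = 41.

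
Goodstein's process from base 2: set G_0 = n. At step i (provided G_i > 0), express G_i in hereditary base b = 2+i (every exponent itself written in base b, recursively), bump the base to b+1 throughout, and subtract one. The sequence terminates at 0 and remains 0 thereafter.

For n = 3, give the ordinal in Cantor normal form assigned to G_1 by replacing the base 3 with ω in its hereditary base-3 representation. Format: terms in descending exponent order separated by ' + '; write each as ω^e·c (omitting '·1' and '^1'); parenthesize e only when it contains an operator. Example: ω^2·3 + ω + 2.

ω

step 0: 3 = 2 + 1; sub 3 for 2: 3 + 1; = 4; G_1 = 4−1 = 3
step 1: 3 = 3; sub 4 for 3: 4; = 4; G_2 = 4−1 = 3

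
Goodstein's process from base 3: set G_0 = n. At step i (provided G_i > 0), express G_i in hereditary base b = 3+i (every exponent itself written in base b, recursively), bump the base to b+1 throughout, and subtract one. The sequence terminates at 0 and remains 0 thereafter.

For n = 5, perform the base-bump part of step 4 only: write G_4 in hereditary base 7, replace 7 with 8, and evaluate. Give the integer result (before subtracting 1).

5 —HB3→ 3 + 2 —bump→ 4 + 2 = 6 —(−1)→ 5
5 —HB4→ 4 + 1 —bump→ 5 + 1 = 6 —(−1)→ 5
5 —HB5→ 5 —bump→ 6 = 6 —(−1)→ 5
5 —HB6→ 5 —bump→ 5 = 5 —(−1)→ 4
4 —HB7→ 4 —bump→ 4 = 4 —(−1)→ 3

4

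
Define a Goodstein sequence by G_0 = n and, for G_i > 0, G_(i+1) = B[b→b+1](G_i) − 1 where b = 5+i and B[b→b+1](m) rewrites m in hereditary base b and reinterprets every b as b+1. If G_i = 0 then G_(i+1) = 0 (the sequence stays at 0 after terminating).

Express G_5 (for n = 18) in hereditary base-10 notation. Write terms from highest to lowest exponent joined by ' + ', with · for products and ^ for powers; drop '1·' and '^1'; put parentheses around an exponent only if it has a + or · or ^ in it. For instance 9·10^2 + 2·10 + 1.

2·10 + 7

base 5: 18 = 3·5 + 3; at 6: 3·6 + 3 = 21; next = 20
base 6: 20 = 3·6 + 2; at 7: 3·7 + 2 = 23; next = 22
base 7: 22 = 3·7 + 1; at 8: 3·8 + 1 = 25; next = 24
base 8: 24 = 3·8; at 9: 3·9 = 27; next = 26
base 9: 26 = 2·9 + 8; at 10: 2·10 + 8 = 28; next = 27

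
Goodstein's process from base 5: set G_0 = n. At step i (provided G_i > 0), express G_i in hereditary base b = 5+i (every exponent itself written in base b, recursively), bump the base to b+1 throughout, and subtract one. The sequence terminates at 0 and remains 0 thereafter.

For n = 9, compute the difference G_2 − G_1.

0

step 0: 9 = 5 + 4; sub 6 for 5: 6 + 4; = 10; G_1 = 10−1 = 9
step 1: 9 = 6 + 3; sub 7 for 6: 7 + 3; = 10; G_2 = 10−1 = 9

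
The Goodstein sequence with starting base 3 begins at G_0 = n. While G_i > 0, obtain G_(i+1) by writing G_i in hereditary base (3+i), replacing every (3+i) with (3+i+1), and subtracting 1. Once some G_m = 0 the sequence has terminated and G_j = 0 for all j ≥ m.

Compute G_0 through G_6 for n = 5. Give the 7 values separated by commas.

5, 5, 5, 5, 4, 3, 2

base 3: 5 = 3 + 2; at 4: 4 + 2 = 6; next = 5
base 4: 5 = 4 + 1; at 5: 5 + 1 = 6; next = 5
base 5: 5 = 5; at 6: 6 = 6; next = 5
base 6: 5 = 5; at 7: 5 = 5; next = 4
base 7: 4 = 4; at 8: 4 = 4; next = 3
base 8: 3 = 3; at 9: 3 = 3; next = 2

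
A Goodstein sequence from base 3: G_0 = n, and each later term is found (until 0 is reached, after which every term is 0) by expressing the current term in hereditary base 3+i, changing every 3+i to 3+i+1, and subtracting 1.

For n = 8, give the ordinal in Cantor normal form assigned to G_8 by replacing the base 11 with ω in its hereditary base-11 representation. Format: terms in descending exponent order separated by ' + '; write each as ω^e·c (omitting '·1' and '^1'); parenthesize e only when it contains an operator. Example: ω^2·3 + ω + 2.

base 3: 8 = 2·3 + 2; at 4: 2·4 + 2 = 10; next = 9
base 4: 9 = 2·4 + 1; at 5: 2·5 + 1 = 11; next = 10
base 5: 10 = 2·5; at 6: 2·6 = 12; next = 11
base 6: 11 = 6 + 5; at 7: 7 + 5 = 12; next = 11
base 7: 11 = 7 + 4; at 8: 8 + 4 = 12; next = 11
base 8: 11 = 8 + 3; at 9: 9 + 3 = 12; next = 11
base 9: 11 = 9 + 2; at 10: 10 + 2 = 12; next = 11
base 10: 11 = 10 + 1; at 11: 11 + 1 = 12; next = 11

ω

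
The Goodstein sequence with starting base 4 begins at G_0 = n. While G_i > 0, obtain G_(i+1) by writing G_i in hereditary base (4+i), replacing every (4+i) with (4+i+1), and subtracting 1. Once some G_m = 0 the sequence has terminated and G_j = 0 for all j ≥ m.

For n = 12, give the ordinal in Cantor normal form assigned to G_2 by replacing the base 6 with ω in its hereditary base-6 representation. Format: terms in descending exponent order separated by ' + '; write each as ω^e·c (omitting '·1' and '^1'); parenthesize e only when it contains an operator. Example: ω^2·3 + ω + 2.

step 0: 12 = 3·4; sub 5 for 4: 3·5; = 15; G_1 = 15−1 = 14
step 1: 14 = 2·5 + 4; sub 6 for 5: 2·6 + 4; = 16; G_2 = 16−1 = 15
step 2: 15 = 2·6 + 3; sub 7 for 6: 2·7 + 3; = 17; G_3 = 17−1 = 16

ω·2 + 3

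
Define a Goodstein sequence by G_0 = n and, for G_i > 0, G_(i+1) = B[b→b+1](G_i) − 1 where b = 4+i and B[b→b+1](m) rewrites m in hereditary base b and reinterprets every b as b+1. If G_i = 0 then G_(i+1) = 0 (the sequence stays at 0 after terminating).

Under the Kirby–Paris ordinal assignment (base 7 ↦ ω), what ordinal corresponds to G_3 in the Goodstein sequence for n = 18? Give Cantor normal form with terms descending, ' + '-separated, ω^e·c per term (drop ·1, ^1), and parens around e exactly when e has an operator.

ω·6 + 6

G_0 = 18. HB_4(18) = 4^2 + 2. Bump = 27. G_1 = 26.
G_1 = 26. HB_5(26) = 5^2 + 1. Bump = 37. G_2 = 36.
G_2 = 36. HB_6(36) = 6^2. Bump = 49. G_3 = 48.
G_3 = 48. HB_7(48) = 6·7 + 6. Bump = 54. G_4 = 53.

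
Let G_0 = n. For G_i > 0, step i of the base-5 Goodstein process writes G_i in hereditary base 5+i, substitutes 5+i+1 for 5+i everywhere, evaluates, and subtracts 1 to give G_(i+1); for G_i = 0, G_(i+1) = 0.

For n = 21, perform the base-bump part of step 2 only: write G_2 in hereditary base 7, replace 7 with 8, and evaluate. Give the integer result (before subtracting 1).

i=0: 21 = 4·5 + 1 (b=5); 5→6: 4·6 + 1 = 25; 25−1 = 24
i=1: 24 = 4·6 (b=6); 6→7: 4·7 = 28; 28−1 = 27
i=2: 27 = 3·7 + 6 (b=7); 7→8: 3·8 + 6 = 30; 30−1 = 29

30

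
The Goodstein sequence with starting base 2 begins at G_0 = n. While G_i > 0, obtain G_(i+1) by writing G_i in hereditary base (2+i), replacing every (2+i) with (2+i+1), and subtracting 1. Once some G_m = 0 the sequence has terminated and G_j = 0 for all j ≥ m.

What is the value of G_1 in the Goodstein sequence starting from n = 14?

G_0=14  [base 2] 2^(2 + 1) + 2^2 + 2  →[2↦3]→  3^(3 + 1) + 3^3 + 3 = 111  −1 ⇒ G_1=110
G_1=110  [base 3] 3^(3 + 1) + 3^3 + 2  →[3↦4]→  4^(4 + 1) + 4^4 + 2 = 1282  −1 ⇒ G_2=1281

110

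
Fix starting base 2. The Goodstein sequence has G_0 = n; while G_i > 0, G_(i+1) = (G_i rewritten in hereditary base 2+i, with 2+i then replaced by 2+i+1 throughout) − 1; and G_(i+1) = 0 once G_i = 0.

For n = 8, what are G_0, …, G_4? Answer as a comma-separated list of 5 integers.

8, 80, 553, 6310, 93395

G_0=8  [base 2] 2^(2 + 1)  →[2↦3]→  3^(3 + 1) = 81  −1 ⇒ G_1=80
G_1=80  [base 3] 2·3^3 + 2·3^2 + 2·3 + 2  →[3↦4]→  2·4^4 + 2·4^2 + 2·4 + 2 = 554  −1 ⇒ G_2=553
G_2=553  [base 4] 2·4^4 + 2·4^2 + 2·4 + 1  →[4↦5]→  2·5^5 + 2·5^2 + 2·5 + 1 = 6311  −1 ⇒ G_3=6310
G_3=6310  [base 5] 2·5^5 + 2·5^2 + 2·5  →[5↦6]→  2·6^6 + 2·6^2 + 2·6 = 93396  −1 ⇒ G_4=93395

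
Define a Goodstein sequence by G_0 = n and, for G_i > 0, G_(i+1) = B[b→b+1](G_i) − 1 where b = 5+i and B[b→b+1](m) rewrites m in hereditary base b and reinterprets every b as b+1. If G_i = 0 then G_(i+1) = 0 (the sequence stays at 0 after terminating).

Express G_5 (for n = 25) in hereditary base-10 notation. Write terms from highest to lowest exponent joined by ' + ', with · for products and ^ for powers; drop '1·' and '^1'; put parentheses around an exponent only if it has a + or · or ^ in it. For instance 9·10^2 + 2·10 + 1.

5·10 + 1

25 —HB5→ 5^2 —bump→ 6^2 = 36 —(−1)→ 35
35 —HB6→ 5·6 + 5 —bump→ 5·7 + 5 = 40 —(−1)→ 39
39 —HB7→ 5·7 + 4 —bump→ 5·8 + 4 = 44 —(−1)→ 43
43 —HB8→ 5·8 + 3 —bump→ 5·9 + 3 = 48 —(−1)→ 47
47 —HB9→ 5·9 + 2 —bump→ 5·10 + 2 = 52 —(−1)→ 51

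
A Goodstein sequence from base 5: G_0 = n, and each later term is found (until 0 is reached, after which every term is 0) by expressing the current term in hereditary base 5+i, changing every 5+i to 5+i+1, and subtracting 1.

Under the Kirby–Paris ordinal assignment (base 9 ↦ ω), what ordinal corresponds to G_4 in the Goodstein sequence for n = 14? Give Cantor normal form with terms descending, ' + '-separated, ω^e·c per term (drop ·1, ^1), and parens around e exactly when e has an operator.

ω·2

G_0 = 14. HB_5(14) = 2·5 + 4. Bump = 16. G_1 = 15.
G_1 = 15. HB_6(15) = 2·6 + 3. Bump = 17. G_2 = 16.
G_2 = 16. HB_7(16) = 2·7 + 2. Bump = 18. G_3 = 17.
G_3 = 17. HB_8(17) = 2·8 + 1. Bump = 19. G_4 = 18.
G_4 = 18. HB_9(18) = 2·9. Bump = 20. G_5 = 19.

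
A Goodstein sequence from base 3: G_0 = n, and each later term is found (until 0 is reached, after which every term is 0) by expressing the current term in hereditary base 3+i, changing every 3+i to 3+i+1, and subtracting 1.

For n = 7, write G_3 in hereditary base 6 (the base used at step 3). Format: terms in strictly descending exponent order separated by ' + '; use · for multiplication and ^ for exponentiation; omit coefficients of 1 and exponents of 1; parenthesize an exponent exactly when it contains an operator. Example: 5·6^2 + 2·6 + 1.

6 + 3

step 0: 7 = 2·3 + 1; sub 4 for 3: 2·4 + 1; = 9; G_1 = 9−1 = 8
step 1: 8 = 2·4; sub 5 for 4: 2·5; = 10; G_2 = 10−1 = 9
step 2: 9 = 5 + 4; sub 6 for 5: 6 + 4; = 10; G_3 = 10−1 = 9
step 3: 9 = 6 + 3; sub 7 for 6: 7 + 3; = 10; G_4 = 10−1 = 9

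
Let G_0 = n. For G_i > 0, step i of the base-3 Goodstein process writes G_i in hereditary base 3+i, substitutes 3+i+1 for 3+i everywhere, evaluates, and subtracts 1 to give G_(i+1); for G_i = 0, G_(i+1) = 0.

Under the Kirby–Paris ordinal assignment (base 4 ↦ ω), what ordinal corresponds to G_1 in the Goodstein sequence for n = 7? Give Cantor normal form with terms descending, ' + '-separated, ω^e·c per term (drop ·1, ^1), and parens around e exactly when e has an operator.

ω·2

G_0 = 7. HB_3(7) = 2·3 + 1. Bump = 9. G_1 = 8.
G_1 = 8. HB_4(8) = 2·4. Bump = 10. G_2 = 9.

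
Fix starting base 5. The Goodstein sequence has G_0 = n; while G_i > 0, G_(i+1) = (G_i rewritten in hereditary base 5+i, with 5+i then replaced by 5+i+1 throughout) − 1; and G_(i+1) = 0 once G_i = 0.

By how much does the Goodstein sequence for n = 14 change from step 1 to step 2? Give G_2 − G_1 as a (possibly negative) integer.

[0] 14 ≡ 2·5 + 4 (base 5). Lift 6: 16. −1: 15.
[1] 15 ≡ 2·6 + 3 (base 6). Lift 7: 17. −1: 16.

1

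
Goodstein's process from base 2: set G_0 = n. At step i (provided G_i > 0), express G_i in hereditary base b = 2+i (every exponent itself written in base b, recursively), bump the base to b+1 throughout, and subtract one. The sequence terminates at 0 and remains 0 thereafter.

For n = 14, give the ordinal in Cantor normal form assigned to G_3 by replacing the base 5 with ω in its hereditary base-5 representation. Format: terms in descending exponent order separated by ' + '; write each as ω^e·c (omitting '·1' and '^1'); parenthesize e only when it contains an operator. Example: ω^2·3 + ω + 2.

ω^(ω + 1) + ω^ω

14 —HB2→ 2^(2 + 1) + 2^2 + 2 —bump→ 3^(3 + 1) + 3^3 + 3 = 111 —(−1)→ 110
110 —HB3→ 3^(3 + 1) + 3^3 + 2 —bump→ 4^(4 + 1) + 4^4 + 2 = 1282 —(−1)→ 1281
1281 —HB4→ 4^(4 + 1) + 4^4 + 1 —bump→ 5^(5 + 1) + 5^5 + 1 = 18751 —(−1)→ 18750
18750 —HB5→ 5^(5 + 1) + 5^5 —bump→ 6^(6 + 1) + 6^6 = 326592 —(−1)→ 326591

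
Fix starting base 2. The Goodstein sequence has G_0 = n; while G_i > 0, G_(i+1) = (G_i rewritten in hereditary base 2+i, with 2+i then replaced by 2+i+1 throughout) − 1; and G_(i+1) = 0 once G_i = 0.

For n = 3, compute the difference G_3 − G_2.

-1

step 0: 3 = 2 + 1; sub 3 for 2: 3 + 1; = 4; G_1 = 4−1 = 3
step 1: 3 = 3; sub 4 for 3: 4; = 4; G_2 = 4−1 = 3
step 2: 3 = 3; sub 5 for 4: 3; = 3; G_3 = 3−1 = 2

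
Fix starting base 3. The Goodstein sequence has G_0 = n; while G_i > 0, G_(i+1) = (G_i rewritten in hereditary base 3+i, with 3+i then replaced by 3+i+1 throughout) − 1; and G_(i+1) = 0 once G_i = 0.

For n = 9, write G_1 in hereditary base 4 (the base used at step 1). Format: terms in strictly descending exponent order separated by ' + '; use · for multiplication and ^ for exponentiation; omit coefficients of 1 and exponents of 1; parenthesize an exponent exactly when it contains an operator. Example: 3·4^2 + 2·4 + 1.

(0) 9|_3 = 3^2 ↦ 4^2|_4 = 16 ⇒ 15
(1) 15|_4 = 3·4 + 3 ↦ 3·5 + 3|_5 = 18 ⇒ 17

3·4 + 3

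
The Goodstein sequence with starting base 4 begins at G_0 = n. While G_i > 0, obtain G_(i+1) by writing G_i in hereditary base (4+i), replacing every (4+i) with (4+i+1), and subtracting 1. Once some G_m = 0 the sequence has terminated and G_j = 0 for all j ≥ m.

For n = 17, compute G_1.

25

G_0=17  [base 4] 4^2 + 1  →[4↦5]→  5^2 + 1 = 26  −1 ⇒ G_1=25
G_1=25  [base 5] 5^2  →[5↦6]→  6^2 = 36  −1 ⇒ G_2=35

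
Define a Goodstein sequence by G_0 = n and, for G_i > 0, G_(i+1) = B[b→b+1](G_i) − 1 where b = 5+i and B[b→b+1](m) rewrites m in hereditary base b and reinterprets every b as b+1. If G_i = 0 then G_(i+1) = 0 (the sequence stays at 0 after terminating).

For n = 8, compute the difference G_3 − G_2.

0

G_0=8  [base 5] 5 + 3  →[5↦6]→  6 + 3 = 9  −1 ⇒ G_1=8
G_1=8  [base 6] 6 + 2  →[6↦7]→  7 + 2 = 9  −1 ⇒ G_2=8
G_2=8  [base 7] 7 + 1  →[7↦8]→  8 + 1 = 9  −1 ⇒ G_3=8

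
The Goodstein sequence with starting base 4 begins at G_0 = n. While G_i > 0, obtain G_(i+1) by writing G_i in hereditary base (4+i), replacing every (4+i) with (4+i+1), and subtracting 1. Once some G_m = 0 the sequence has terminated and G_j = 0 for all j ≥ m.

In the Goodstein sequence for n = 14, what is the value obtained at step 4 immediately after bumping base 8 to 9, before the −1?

G_0 = 14. HB_4(14) = 3·4 + 2. Bump = 17. G_1 = 16.
G_1 = 16. HB_5(16) = 3·5 + 1. Bump = 19. G_2 = 18.
G_2 = 18. HB_6(18) = 3·6. Bump = 21. G_3 = 20.
G_3 = 20. HB_7(20) = 2·7 + 6. Bump = 22. G_4 = 21.

23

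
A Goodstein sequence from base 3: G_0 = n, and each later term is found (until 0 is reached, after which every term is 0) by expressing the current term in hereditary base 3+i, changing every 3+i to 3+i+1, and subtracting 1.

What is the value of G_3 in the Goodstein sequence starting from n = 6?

base 3: 6 = 2·3; at 4: 2·4 = 8; next = 7
base 4: 7 = 4 + 3; at 5: 5 + 3 = 8; next = 7
base 5: 7 = 5 + 2; at 6: 6 + 2 = 8; next = 7
base 6: 7 = 6 + 1; at 7: 7 + 1 = 8; next = 7

7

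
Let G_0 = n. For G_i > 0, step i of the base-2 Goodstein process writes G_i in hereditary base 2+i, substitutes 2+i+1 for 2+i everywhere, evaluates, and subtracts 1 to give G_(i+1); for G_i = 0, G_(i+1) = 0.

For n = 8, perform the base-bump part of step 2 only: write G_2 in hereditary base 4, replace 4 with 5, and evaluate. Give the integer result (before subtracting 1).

6311

[0] 8 ≡ 2^(2 + 1) (base 2). Lift 3: 81. −1: 80.
[1] 80 ≡ 2·3^3 + 2·3^2 + 2·3 + 2 (base 3). Lift 4: 554. −1: 553.
[2] 553 ≡ 2·4^4 + 2·4^2 + 2·4 + 1 (base 4). Lift 5: 6311. −1: 6310.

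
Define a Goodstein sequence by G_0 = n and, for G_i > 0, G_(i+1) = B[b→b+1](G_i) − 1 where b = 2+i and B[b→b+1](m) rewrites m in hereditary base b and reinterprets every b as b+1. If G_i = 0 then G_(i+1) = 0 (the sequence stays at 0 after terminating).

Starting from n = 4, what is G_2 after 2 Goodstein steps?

41

base 2: 4 = 2^2; at 3: 3^3 = 27; next = 26
base 3: 26 = 2·3^2 + 2·3 + 2; at 4: 2·4^2 + 2·4 + 2 = 42; next = 41
base 4: 41 = 2·4^2 + 2·4 + 1; at 5: 2·5^2 + 2·5 + 1 = 61; next = 60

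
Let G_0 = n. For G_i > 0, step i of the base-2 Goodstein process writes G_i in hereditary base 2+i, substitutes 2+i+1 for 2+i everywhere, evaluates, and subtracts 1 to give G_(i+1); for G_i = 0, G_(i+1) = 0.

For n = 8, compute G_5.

[0] 8 ≡ 2^(2 + 1) (base 2). Lift 3: 81. −1: 80.
[1] 80 ≡ 2·3^3 + 2·3^2 + 2·3 + 2 (base 3). Lift 4: 554. −1: 553.
[2] 553 ≡ 2·4^4 + 2·4^2 + 2·4 + 1 (base 4). Lift 5: 6311. −1: 6310.
[3] 6310 ≡ 2·5^5 + 2·5^2 + 2·5 (base 5). Lift 6: 93396. −1: 93395.
[4] 93395 ≡ 2·6^6 + 2·6^2 + 6 + 5 (base 6). Lift 7: 1647196. −1: 1647195.

1647195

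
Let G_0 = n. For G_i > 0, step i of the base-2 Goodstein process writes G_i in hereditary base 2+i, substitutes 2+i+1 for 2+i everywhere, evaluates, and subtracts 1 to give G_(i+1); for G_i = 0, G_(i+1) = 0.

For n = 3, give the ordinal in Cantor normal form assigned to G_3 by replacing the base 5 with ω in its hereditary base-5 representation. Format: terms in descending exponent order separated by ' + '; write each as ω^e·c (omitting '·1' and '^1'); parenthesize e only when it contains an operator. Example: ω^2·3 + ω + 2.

2

step 0: 3 = 2 + 1; sub 3 for 2: 3 + 1; = 4; G_1 = 4−1 = 3
step 1: 3 = 3; sub 4 for 3: 4; = 4; G_2 = 4−1 = 3
step 2: 3 = 3; sub 5 for 4: 3; = 3; G_3 = 3−1 = 2
step 3: 2 = 2; sub 6 for 5: 2; = 2; G_4 = 2−1 = 1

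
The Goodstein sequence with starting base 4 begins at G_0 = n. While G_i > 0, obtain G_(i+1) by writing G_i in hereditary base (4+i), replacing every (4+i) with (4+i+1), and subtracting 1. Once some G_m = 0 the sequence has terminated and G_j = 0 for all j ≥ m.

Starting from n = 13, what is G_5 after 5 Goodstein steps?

base 4: 13 = 3·4 + 1; at 5: 3·5 + 1 = 16; next = 15
base 5: 15 = 3·5; at 6: 3·6 = 18; next = 17
base 6: 17 = 2·6 + 5; at 7: 2·7 + 5 = 19; next = 18
base 7: 18 = 2·7 + 4; at 8: 2·8 + 4 = 20; next = 19
base 8: 19 = 2·8 + 3; at 9: 2·9 + 3 = 21; next = 20
base 9: 20 = 2·9 + 2; at 10: 2·10 + 2 = 22; next = 21

20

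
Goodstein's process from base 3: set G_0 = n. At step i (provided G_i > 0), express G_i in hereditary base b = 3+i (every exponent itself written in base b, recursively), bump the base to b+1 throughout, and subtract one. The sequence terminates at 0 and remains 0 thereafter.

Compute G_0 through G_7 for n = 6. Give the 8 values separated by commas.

G_0=6  [base 3] 2·3  →[3↦4]→  2·4 = 8  −1 ⇒ G_1=7
G_1=7  [base 4] 4 + 3  →[4↦5]→  5 + 3 = 8  −1 ⇒ G_2=7
G_2=7  [base 5] 5 + 2  →[5↦6]→  6 + 2 = 8  −1 ⇒ G_3=7
G_3=7  [base 6] 6 + 1  →[6↦7]→  7 + 1 = 8  −1 ⇒ G_4=7
G_4=7  [base 7] 7  →[7↦8]→  8 = 8  −1 ⇒ G_5=7
G_5=7  [base 8] 7  →[8↦9]→  7 = 7  −1 ⇒ G_6=6
G_6=6  [base 9] 6  →[9↦10]→  6 = 6  −1 ⇒ G_7=5

6, 7, 7, 7, 7, 7, 6, 5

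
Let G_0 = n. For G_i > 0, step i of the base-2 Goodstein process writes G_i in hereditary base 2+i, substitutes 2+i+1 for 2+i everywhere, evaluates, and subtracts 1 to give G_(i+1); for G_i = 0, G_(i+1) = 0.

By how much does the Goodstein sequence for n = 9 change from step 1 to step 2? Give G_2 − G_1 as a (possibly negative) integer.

[0] 9 ≡ 2^(2 + 1) + 1 (base 2). Lift 3: 82. −1: 81.
[1] 81 ≡ 3^(3 + 1) (base 3). Lift 4: 1024. −1: 1023.

942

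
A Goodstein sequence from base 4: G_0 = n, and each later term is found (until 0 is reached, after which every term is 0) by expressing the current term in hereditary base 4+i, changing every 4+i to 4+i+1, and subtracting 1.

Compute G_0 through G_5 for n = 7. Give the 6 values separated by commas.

7, 7, 7, 7, 7, 6

G_0=7  [base 4] 4 + 3  →[4↦5]→  5 + 3 = 8  −1 ⇒ G_1=7
G_1=7  [base 5] 5 + 2  →[5↦6]→  6 + 2 = 8  −1 ⇒ G_2=7
G_2=7  [base 6] 6 + 1  →[6↦7]→  7 + 1 = 8  −1 ⇒ G_3=7
G_3=7  [base 7] 7  →[7↦8]→  8 = 8  −1 ⇒ G_4=7
G_4=7  [base 8] 7  →[8↦9]→  7 = 7  −1 ⇒ G_5=6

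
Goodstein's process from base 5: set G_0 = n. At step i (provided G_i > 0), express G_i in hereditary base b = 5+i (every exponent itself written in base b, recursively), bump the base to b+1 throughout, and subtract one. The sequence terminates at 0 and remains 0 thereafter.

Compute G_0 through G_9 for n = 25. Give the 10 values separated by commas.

25, 35, 39, 43, 47, 51, 55, 59, 62, 65

base 5: 25 = 5^2; at 6: 6^2 = 36; next = 35
base 6: 35 = 5·6 + 5; at 7: 5·7 + 5 = 40; next = 39
base 7: 39 = 5·7 + 4; at 8: 5·8 + 4 = 44; next = 43
base 8: 43 = 5·8 + 3; at 9: 5·9 + 3 = 48; next = 47
base 9: 47 = 5·9 + 2; at 10: 5·10 + 2 = 52; next = 51
base 10: 51 = 5·10 + 1; at 11: 5·11 + 1 = 56; next = 55
base 11: 55 = 5·11; at 12: 5·12 = 60; next = 59
base 12: 59 = 4·12 + 11; at 13: 4·13 + 11 = 63; next = 62
base 13: 62 = 4·13 + 10; at 14: 4·14 + 10 = 66; next = 65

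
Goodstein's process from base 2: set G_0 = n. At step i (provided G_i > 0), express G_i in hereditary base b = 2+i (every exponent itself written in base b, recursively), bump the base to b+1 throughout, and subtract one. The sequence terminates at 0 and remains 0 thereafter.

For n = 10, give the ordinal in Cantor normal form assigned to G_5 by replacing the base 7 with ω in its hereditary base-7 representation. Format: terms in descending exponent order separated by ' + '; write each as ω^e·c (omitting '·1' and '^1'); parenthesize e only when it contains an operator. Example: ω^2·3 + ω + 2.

ω^ω·5 + ω^5·5 + ω^4·5 + ω^3·5 + ω^2·5 + ω·5 + 4

(0) 10|_2 = 2^(2 + 1) + 2 ↦ 3^(3 + 1) + 3|_3 = 84 ⇒ 83
(1) 83|_3 = 3^(3 + 1) + 2 ↦ 4^(4 + 1) + 2|_4 = 1026 ⇒ 1025
(2) 1025|_4 = 4^(4 + 1) + 1 ↦ 5^(5 + 1) + 1|_5 = 15626 ⇒ 15625
(3) 15625|_5 = 5^(5 + 1) ↦ 6^(6 + 1)|_6 = 279936 ⇒ 279935
(4) 279935|_6 = 5·6^6 + 5·6^5 + 5·6^4 + 5·6^3 + 5·6^2 + 5·6 + 5 ↦ 5·7^7 + 5·7^5 + 5·7^4 + 5·7^3 + 5·7^2 + 5·7 + 5|_7 = 4215755 ⇒ 4215754
(5) 4215754|_7 = 5·7^7 + 5·7^5 + 5·7^4 + 5·7^3 + 5·7^2 + 5·7 + 4 ↦ 5·8^8 + 5·8^5 + 5·8^4 + 5·8^3 + 5·8^2 + 5·8 + 4|_8 = 84073324 ⇒ 84073323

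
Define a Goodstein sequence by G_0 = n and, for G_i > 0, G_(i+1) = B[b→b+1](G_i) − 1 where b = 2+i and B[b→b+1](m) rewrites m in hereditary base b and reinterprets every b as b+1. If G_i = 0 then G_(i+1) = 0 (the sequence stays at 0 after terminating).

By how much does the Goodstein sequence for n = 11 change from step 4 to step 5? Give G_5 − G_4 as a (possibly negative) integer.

5484864

base 2: 11 = 2^(2 + 1) + 2 + 1; at 3: 3^(3 + 1) + 3 + 1 = 85; next = 84
base 3: 84 = 3^(3 + 1) + 3; at 4: 4^(4 + 1) + 4 = 1028; next = 1027
base 4: 1027 = 4^(4 + 1) + 3; at 5: 5^(5 + 1) + 3 = 15628; next = 15627
base 5: 15627 = 5^(5 + 1) + 2; at 6: 6^(6 + 1) + 2 = 279938; next = 279937
base 6: 279937 = 6^(6 + 1) + 1; at 7: 7^(7 + 1) + 1 = 5764802; next = 5764801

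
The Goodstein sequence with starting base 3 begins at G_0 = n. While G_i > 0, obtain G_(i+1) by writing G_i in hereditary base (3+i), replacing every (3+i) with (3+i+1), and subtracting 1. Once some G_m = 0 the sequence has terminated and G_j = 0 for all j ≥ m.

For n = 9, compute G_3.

i=0: 9 = 3^2 (b=3); 3→4: 4^2 = 16; 16−1 = 15
i=1: 15 = 3·4 + 3 (b=4); 4→5: 3·5 + 3 = 18; 18−1 = 17
i=2: 17 = 3·5 + 2 (b=5); 5→6: 3·6 + 2 = 20; 20−1 = 19

19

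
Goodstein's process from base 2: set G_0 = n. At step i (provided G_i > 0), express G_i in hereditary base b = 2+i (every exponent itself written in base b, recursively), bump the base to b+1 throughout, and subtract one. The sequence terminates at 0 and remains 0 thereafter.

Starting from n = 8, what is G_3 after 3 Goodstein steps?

[0] 8 ≡ 2^(2 + 1) (base 2). Lift 3: 81. −1: 80.
[1] 80 ≡ 2·3^3 + 2·3^2 + 2·3 + 2 (base 3). Lift 4: 554. −1: 553.
[2] 553 ≡ 2·4^4 + 2·4^2 + 2·4 + 1 (base 4). Lift 5: 6311. −1: 6310.
[3] 6310 ≡ 2·5^5 + 2·5^2 + 2·5 (base 5). Lift 6: 93396. −1: 93395.

6310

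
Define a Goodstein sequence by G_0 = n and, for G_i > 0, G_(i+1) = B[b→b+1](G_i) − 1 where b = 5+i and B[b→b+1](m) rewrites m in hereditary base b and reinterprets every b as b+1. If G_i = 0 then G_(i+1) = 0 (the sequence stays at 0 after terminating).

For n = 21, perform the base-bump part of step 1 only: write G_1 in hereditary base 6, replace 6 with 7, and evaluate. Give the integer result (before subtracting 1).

i=0: 21 = 4·5 + 1 (b=5); 5→6: 4·6 + 1 = 25; 25−1 = 24
i=1: 24 = 4·6 (b=6); 6→7: 4·7 = 28; 28−1 = 27

28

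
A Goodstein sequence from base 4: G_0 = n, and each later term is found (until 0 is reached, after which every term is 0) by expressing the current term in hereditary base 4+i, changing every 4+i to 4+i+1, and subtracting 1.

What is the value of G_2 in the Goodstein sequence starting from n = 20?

step 0: 20 = 4^2 + 4; sub 5 for 4: 5^2 + 5; = 30; G_1 = 30−1 = 29
step 1: 29 = 5^2 + 4; sub 6 for 5: 6^2 + 4; = 40; G_2 = 40−1 = 39

39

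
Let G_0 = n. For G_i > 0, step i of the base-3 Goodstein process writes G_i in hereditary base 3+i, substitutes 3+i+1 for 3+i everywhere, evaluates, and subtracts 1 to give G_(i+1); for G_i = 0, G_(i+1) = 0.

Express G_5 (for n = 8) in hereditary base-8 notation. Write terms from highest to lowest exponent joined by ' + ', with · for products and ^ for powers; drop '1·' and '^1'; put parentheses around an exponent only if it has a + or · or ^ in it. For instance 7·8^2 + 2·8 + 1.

base 3: 8 = 2·3 + 2; at 4: 2·4 + 2 = 10; next = 9
base 4: 9 = 2·4 + 1; at 5: 2·5 + 1 = 11; next = 10
base 5: 10 = 2·5; at 6: 2·6 = 12; next = 11
base 6: 11 = 6 + 5; at 7: 7 + 5 = 12; next = 11
base 7: 11 = 7 + 4; at 8: 8 + 4 = 12; next = 11
base 8: 11 = 8 + 3; at 9: 9 + 3 = 12; next = 11

8 + 3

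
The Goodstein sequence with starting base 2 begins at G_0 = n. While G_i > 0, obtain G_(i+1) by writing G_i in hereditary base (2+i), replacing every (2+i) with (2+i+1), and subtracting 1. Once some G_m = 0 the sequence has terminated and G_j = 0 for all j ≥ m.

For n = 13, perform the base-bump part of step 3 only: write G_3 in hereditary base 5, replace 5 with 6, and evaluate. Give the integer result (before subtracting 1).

G_0 = 13. HB_2(13) = 2^(2 + 1) + 2^2 + 1. Bump = 109. G_1 = 108.
G_1 = 108. HB_3(108) = 3^(3 + 1) + 3^3. Bump = 1280. G_2 = 1279.
G_2 = 1279. HB_4(1279) = 4^(4 + 1) + 3·4^3 + 3·4^2 + 3·4 + 3. Bump = 16093. G_3 = 16092.
G_3 = 16092. HB_5(16092) = 5^(5 + 1) + 3·5^3 + 3·5^2 + 3·5 + 2. Bump = 280712. G_4 = 280711.

280712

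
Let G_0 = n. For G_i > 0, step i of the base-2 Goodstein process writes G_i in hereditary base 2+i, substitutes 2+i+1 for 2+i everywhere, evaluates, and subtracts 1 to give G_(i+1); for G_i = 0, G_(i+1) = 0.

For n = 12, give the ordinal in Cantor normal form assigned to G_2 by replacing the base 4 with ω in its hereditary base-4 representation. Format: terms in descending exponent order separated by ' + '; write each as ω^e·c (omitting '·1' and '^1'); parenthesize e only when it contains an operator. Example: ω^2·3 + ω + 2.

ω^(ω + 1) + ω^2·2 + ω·2 + 1

[0] 12 ≡ 2^(2 + 1) + 2^2 (base 2). Lift 3: 108. −1: 107.
[1] 107 ≡ 3^(3 + 1) + 2·3^2 + 2·3 + 2 (base 3). Lift 4: 1066. −1: 1065.
[2] 1065 ≡ 4^(4 + 1) + 2·4^2 + 2·4 + 1 (base 4). Lift 5: 15686. −1: 15685.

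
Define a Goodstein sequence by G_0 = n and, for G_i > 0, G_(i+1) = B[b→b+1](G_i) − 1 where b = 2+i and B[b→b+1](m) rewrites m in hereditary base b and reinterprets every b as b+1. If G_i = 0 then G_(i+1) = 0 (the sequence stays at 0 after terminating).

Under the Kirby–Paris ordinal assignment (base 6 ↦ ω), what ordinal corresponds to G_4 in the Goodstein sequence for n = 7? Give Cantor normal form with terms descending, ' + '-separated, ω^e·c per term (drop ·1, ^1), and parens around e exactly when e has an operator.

(0) 7|_2 = 2^2 + 2 + 1 ↦ 3^3 + 3 + 1|_3 = 31 ⇒ 30
(1) 30|_3 = 3^3 + 3 ↦ 4^4 + 4|_4 = 260 ⇒ 259
(2) 259|_4 = 4^4 + 3 ↦ 5^5 + 3|_5 = 3128 ⇒ 3127
(3) 3127|_5 = 5^5 + 2 ↦ 6^6 + 2|_6 = 46658 ⇒ 46657

ω^ω + 1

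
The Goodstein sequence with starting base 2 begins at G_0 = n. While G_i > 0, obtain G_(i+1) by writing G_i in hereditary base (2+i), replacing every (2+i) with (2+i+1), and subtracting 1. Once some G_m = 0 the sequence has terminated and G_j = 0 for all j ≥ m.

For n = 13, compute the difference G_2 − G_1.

1171

G_0 = 13. HB_2(13) = 2^(2 + 1) + 2^2 + 1. Bump = 109. G_1 = 108.
G_1 = 108. HB_3(108) = 3^(3 + 1) + 3^3. Bump = 1280. G_2 = 1279.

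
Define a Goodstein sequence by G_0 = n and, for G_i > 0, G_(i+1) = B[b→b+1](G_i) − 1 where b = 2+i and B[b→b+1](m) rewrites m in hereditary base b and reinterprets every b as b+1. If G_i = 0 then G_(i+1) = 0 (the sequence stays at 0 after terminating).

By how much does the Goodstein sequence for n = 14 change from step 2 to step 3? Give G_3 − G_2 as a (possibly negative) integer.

base 2: 14 = 2^(2 + 1) + 2^2 + 2; at 3: 3^(3 + 1) + 3^3 + 3 = 111; next = 110
base 3: 110 = 3^(3 + 1) + 3^3 + 2; at 4: 4^(4 + 1) + 4^4 + 2 = 1282; next = 1281
base 4: 1281 = 4^(4 + 1) + 4^4 + 1; at 5: 5^(5 + 1) + 5^5 + 1 = 18751; next = 18750

17469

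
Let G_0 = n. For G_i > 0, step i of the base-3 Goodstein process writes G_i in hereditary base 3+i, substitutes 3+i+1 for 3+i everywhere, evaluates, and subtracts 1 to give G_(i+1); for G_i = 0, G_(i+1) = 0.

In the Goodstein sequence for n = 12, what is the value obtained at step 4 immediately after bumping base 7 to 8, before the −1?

base 3: 12 = 3^2 + 3; at 4: 4^2 + 4 = 20; next = 19
base 4: 19 = 4^2 + 3; at 5: 5^2 + 3 = 28; next = 27
base 5: 27 = 5^2 + 2; at 6: 6^2 + 2 = 38; next = 37
base 6: 37 = 6^2 + 1; at 7: 7^2 + 1 = 50; next = 49
base 7: 49 = 7^2; at 8: 8^2 = 64; next = 63

64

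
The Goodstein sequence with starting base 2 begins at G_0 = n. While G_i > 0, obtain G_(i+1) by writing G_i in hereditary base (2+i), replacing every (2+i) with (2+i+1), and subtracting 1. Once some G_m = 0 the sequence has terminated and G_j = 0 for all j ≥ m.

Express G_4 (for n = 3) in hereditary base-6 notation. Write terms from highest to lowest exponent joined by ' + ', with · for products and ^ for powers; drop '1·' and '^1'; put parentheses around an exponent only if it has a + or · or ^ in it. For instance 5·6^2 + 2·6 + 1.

1

(0) 3|_2 = 2 + 1 ↦ 3 + 1|_3 = 4 ⇒ 3
(1) 3|_3 = 3 ↦ 4|_4 = 4 ⇒ 3
(2) 3|_4 = 3 ↦ 3|_5 = 3 ⇒ 2
(3) 2|_5 = 2 ↦ 2|_6 = 2 ⇒ 1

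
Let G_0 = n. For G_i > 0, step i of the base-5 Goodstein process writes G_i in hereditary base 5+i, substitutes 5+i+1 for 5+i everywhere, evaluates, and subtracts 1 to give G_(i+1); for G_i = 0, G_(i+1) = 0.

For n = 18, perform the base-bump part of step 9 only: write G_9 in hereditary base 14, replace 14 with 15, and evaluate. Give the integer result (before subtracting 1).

i=0: 18 = 3·5 + 3 (b=5); 5→6: 3·6 + 3 = 21; 21−1 = 20
i=1: 20 = 3·6 + 2 (b=6); 6→7: 3·7 + 2 = 23; 23−1 = 22
i=2: 22 = 3·7 + 1 (b=7); 7→8: 3·8 + 1 = 25; 25−1 = 24
i=3: 24 = 3·8 (b=8); 8→9: 3·9 = 27; 27−1 = 26
i=4: 26 = 2·9 + 8 (b=9); 9→10: 2·10 + 8 = 28; 28−1 = 27
i=5: 27 = 2·10 + 7 (b=10); 10→11: 2·11 + 7 = 29; 29−1 = 28
i=6: 28 = 2·11 + 6 (b=11); 11→12: 2·12 + 6 = 30; 30−1 = 29
i=7: 29 = 2·12 + 5 (b=12); 12→13: 2·13 + 5 = 31; 31−1 = 30
i=8: 30 = 2·13 + 4 (b=13); 13→14: 2·14 + 4 = 32; 32−1 = 31

33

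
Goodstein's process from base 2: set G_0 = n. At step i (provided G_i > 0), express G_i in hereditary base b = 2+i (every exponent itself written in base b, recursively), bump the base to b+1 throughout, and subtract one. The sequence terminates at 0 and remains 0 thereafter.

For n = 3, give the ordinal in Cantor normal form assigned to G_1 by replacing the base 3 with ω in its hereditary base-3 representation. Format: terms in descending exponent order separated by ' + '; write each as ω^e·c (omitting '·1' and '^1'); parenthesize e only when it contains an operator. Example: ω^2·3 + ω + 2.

step 0: 3 = 2 + 1; sub 3 for 2: 3 + 1; = 4; G_1 = 4−1 = 3
step 1: 3 = 3; sub 4 for 3: 4; = 4; G_2 = 4−1 = 3

ω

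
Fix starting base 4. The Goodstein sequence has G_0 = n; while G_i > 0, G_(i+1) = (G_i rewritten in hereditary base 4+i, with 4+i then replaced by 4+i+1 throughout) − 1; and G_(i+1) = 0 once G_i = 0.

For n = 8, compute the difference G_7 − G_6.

-1

G_0=8  [base 4] 2·4  →[4↦5]→  2·5 = 10  −1 ⇒ G_1=9
G_1=9  [base 5] 5 + 4  →[5↦6]→  6 + 4 = 10  −1 ⇒ G_2=9
G_2=9  [base 6] 6 + 3  →[6↦7]→  7 + 3 = 10  −1 ⇒ G_3=9
G_3=9  [base 7] 7 + 2  →[7↦8]→  8 + 2 = 10  −1 ⇒ G_4=9
G_4=9  [base 8] 8 + 1  →[8↦9]→  9 + 1 = 10  −1 ⇒ G_5=9
G_5=9  [base 9] 9  →[9↦10]→  10 = 10  −1 ⇒ G_6=9
G_6=9  [base 10] 9  →[10↦11]→  9 = 9  −1 ⇒ G_7=8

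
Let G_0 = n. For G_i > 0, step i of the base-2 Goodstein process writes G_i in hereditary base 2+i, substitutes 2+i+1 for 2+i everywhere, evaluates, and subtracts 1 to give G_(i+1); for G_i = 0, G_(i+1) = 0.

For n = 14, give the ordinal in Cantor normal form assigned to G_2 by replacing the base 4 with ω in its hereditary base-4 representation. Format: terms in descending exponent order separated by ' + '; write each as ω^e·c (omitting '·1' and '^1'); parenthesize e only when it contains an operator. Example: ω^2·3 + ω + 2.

ω^(ω + 1) + ω^ω + 1

(0) 14|_2 = 2^(2 + 1) + 2^2 + 2 ↦ 3^(3 + 1) + 3^3 + 3|_3 = 111 ⇒ 110
(1) 110|_3 = 3^(3 + 1) + 3^3 + 2 ↦ 4^(4 + 1) + 4^4 + 2|_4 = 1282 ⇒ 1281
(2) 1281|_4 = 4^(4 + 1) + 4^4 + 1 ↦ 5^(5 + 1) + 5^5 + 1|_5 = 18751 ⇒ 18750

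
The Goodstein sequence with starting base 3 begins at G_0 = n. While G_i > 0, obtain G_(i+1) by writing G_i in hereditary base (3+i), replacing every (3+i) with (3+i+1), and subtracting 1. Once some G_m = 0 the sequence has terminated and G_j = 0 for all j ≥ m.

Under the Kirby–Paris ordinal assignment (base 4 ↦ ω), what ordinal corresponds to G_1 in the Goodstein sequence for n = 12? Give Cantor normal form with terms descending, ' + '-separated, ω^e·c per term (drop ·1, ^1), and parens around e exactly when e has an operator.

step 0: 12 = 3^2 + 3; sub 4 for 3: 4^2 + 4; = 20; G_1 = 20−1 = 19
step 1: 19 = 4^2 + 3; sub 5 for 4: 5^2 + 3; = 28; G_2 = 28−1 = 27

ω^2 + 3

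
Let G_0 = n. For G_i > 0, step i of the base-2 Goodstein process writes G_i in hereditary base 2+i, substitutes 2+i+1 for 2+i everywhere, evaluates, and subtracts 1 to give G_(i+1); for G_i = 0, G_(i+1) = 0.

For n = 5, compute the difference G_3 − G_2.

base 2: 5 = 2^2 + 1; at 3: 3^3 + 1 = 28; next = 27
base 3: 27 = 3^3; at 4: 4^4 = 256; next = 255
base 4: 255 = 3·4^3 + 3·4^2 + 3·4 + 3; at 5: 3·5^3 + 3·5^2 + 3·5 + 3 = 468; next = 467

212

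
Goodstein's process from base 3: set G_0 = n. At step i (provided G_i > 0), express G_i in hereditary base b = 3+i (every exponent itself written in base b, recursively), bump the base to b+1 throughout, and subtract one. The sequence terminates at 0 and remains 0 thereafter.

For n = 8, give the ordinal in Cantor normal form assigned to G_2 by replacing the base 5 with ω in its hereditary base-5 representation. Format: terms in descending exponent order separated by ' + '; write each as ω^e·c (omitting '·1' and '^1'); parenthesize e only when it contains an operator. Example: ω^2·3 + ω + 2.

step 0: 8 = 2·3 + 2; sub 4 for 3: 2·4 + 2; = 10; G_1 = 10−1 = 9
step 1: 9 = 2·4 + 1; sub 5 for 4: 2·5 + 1; = 11; G_2 = 11−1 = 10
step 2: 10 = 2·5; sub 6 for 5: 2·6; = 12; G_3 = 12−1 = 11

ω·2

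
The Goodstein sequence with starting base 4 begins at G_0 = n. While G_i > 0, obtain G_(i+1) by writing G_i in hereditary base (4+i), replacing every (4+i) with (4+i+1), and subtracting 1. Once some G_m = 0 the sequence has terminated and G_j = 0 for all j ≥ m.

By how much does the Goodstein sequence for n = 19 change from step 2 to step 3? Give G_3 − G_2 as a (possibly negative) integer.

12

G_0=19  [base 4] 4^2 + 3  →[4↦5]→  5^2 + 3 = 28  −1 ⇒ G_1=27
G_1=27  [base 5] 5^2 + 2  →[5↦6]→  6^2 + 2 = 38  −1 ⇒ G_2=37
G_2=37  [base 6] 6^2 + 1  →[6↦7]→  7^2 + 1 = 50  −1 ⇒ G_3=49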